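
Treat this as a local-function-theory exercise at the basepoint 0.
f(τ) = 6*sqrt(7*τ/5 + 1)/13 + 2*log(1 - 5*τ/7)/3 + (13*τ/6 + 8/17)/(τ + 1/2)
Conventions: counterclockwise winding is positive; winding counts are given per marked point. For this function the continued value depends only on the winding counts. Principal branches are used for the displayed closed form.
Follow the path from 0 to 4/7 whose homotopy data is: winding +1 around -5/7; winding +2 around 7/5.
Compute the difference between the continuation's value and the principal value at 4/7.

Continued minus principal equals (-(36/65)*sqrt(5)) + ((8/3)*pi)*i.

The rational part is single-valued and drops out of the difference; each branch term changes only by its own monodromy.
(6/13)*sqrt(1 - τ/(-5/7)): winding +1 is odd, the square root flips sign, contributing -2*(6/13)*sqrt(1 - (4/7)/(-5/7)) = -2*(6/13)*sqrt(9/5) = -(36/65)*sqrt(5).
(2/3)*log(1 - τ/(7/5)): each positive loop around 7/5 adds 2*pi*i to the log, so winding +2 contributes (2/3)*(2)*2*pi*i = (8/3)*pi*i.
Summing the contributions at τ = 4/7 gives (-(36/65)*sqrt(5)) + ((8/3)*pi)*i.


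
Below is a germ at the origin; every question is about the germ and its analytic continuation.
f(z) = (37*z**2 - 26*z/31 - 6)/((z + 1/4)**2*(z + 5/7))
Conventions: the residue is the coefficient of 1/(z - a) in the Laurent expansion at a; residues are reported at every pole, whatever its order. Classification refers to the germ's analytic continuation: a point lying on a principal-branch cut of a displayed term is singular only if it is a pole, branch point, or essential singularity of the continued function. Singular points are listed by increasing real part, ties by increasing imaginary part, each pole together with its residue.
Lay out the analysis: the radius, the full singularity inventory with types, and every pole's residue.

Denominator factor (z + 1/4)^2: pole of order 2 at -1/4, modulus 1/4.
Denominator factor (z + 5/7): pole of order 1 at -5/7, modulus 5/7.
The radius of convergence is the smallest modulus among the singular points: 1/4.
At the order-1 pole -5/7 set g(z) = (z - (-5/7))*f(z) = (37*z**2 - 26*z/31 - 6)/(z + 1/4)**2.
Simple pole: residue = g(a) at a = -5/7, which is 327536/5239.
At the order-2 pole -1/4 set g(z) = (z - (-1/4))^2*f(z) = (37*z**2 - 26*z/31 - 6)/(z + 5/7).
Order-2 pole: residue = g'(a); g'(-1/4) = -133693/5239, so the residue is -133693/5239.
List the singular points by increasing real part (a conjugate pair: the negative imaginary part first).

Radius of convergence at 0: 1/4.
At -5/7: a pole of order 1; residue 327536/5239.
At -1/4: a pole of order 2; residue -133693/5239.


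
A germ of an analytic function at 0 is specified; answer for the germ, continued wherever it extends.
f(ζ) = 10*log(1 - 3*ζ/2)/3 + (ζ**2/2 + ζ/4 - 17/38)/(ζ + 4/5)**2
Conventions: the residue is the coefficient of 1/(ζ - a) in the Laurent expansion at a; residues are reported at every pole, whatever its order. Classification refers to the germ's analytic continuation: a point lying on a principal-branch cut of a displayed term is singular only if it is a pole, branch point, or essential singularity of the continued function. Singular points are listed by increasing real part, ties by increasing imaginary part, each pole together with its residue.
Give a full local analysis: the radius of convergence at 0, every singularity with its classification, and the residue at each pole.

Radius of convergence at 0: 2/3.
At -4/5: a pole of order 2; residue -11/20.
At 2/3: a logarithmic branch point.

Denominator factor (ζ + 4/5)^2: pole of order 2 at -4/5, modulus 4/5.
Branch term (10/3)*log(1 - ζ/(2/3)): its argument vanishes at ζ = 2/3, a logarithmic branch point, modulus 2/3.
The radius of convergence is the smallest modulus among the singular points: 2/3.
The branch term is analytic at -4/5 and contributes nothing to the residue; only the rational part matters.
At the order-2 pole -4/5 set g(ζ) = (ζ - (-4/5))^2*(rational part) = ζ**2/2 + ζ/4 - 17/38.
Order-2 pole: residue = g'(a); g'(-4/5) = -11/20, so the residue is -11/20.
List the singular points by increasing real part (a conjugate pair: the negative imaginary part first).


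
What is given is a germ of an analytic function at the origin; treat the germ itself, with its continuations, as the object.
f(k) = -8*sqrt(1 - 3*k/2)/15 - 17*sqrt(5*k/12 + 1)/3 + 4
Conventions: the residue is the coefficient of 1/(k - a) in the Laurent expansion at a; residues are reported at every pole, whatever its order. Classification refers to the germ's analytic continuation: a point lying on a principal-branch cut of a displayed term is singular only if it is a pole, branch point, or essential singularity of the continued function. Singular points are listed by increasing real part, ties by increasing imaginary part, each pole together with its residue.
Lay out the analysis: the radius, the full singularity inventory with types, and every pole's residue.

Radius of convergence at 0: 2/3.
At -12/5: an algebraic (square-root) branch point.
At 2/3: an algebraic (square-root) branch point.

Branch term (-17/3)*sqrt(1 - k/(-12/5)): its argument vanishes at k = -12/5, a square-root branch point, modulus 12/5.
Branch term (-8/15)*sqrt(1 - k/(2/3)): its argument vanishes at k = 2/3, a square-root branch point, modulus 2/3.
The radius of convergence is the smallest modulus among the singular points: 2/3.
List the singular points by increasing real part (a conjugate pair: the negative imaginary part first).


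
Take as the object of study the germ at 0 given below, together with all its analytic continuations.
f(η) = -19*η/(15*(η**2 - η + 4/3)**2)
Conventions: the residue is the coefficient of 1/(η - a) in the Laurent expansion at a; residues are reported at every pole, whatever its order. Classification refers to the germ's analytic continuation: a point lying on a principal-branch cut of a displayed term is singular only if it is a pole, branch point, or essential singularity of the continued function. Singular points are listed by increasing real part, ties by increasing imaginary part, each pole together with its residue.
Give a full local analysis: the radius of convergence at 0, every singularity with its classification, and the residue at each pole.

Denominator factor (η**2 - η + 4/3)^2: discriminant -13/3, complex-conjugate roots (1/2) + ((1/6)*sqrt(39))*i and (1/2) - ((1/6)*sqrt(39))*i; poles of order 2, moduli (2/3)*sqrt(3) and (2/3)*sqrt(3).
The radius of convergence is the smallest modulus among the singular points: (2/3)*sqrt(3).
The factor η**2 - η + 4/3 splits as (η - a)(η - a') with a = (1/2) - ((1/6)*sqrt(39))*i, a' = (1/2) + ((1/6)*sqrt(39))*i. At the order-2 pole a set g(η) = (η - a)^2*f(η) = [-19*η/15] / (η - a')^2.
Order-2 pole: residue = g'(a); g'((1/2) - ((1/6)*sqrt(39))*i) = -((19/845)*sqrt(39))*i, so the residue is -((19/845)*sqrt(39))*i.
The factor η**2 - η + 4/3 splits as (η - a)(η - a') with a = (1/2) + ((1/6)*sqrt(39))*i, a' = (1/2) - ((1/6)*sqrt(39))*i. At the order-2 pole a set g(η) = (η - a)^2*f(η) = [-19*η/15] / (η - a')^2.
Order-2 pole: residue = g'(a); g'((1/2) + ((1/6)*sqrt(39))*i) = ((19/845)*sqrt(39))*i, so the residue is ((19/845)*sqrt(39))*i.
List the singular points by increasing real part (a conjugate pair: the negative imaginary part first).

Radius of convergence at 0: (2/3)*sqrt(3).
At (1/2) - ((1/6)*sqrt(39))*i: a pole of order 2; residue -((19/845)*sqrt(39))*i.
At (1/2) + ((1/6)*sqrt(39))*i: a pole of order 2; residue ((19/845)*sqrt(39))*i.


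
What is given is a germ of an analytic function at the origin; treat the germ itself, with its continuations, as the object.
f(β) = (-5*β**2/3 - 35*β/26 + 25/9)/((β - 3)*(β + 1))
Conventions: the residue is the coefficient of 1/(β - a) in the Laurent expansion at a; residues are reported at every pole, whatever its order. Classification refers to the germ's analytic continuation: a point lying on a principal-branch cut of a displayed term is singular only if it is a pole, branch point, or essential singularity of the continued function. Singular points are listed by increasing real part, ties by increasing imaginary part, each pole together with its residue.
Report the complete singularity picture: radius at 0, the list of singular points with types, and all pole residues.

Radius of convergence at 0: 1.
At -1: a pole of order 1; residue -575/936.
At 3: a pole of order 1; residue -3805/936.

Denominator factor (β + 1): pole of order 1 at -1, modulus 1.
Denominator factor (β - 3): pole of order 1 at 3, modulus 3.
The radius of convergence is the smallest modulus among the singular points: 1.
At the order-1 pole -1 set g(β) = (β - (-1))*f(β) = (-5*β**2/3 - 35*β/26 + 25/9)/(β - 3).
Simple pole: residue = g(a) at a = -1, which is -575/936.
At the order-1 pole 3 set g(β) = (β - (3))*f(β) = (-5*β**2/3 - 35*β/26 + 25/9)/(β + 1).
Simple pole: residue = g(a) at a = 3, which is -3805/936.
List the singular points by increasing real part (a conjugate pair: the negative imaginary part first).


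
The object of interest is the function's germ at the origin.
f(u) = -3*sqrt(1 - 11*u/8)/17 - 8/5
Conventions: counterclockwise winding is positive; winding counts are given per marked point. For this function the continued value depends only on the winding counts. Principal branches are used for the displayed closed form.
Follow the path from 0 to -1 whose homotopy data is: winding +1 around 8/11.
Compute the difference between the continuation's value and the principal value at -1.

The rational part is single-valued and drops out of the difference; each branch term changes only by its own monodromy.
(-3/17)*sqrt(1 - u/(8/11)): winding +1 is odd, the square root flips sign, contributing -2*(-3/17)*sqrt(1 - (-1)/(8/11)) = -2*(-3/17)*sqrt(19/8) = (3/34)*sqrt(38).
Summing the contributions at u = -1 gives (3/34)*sqrt(38).

Continued minus principal equals (3/34)*sqrt(38).


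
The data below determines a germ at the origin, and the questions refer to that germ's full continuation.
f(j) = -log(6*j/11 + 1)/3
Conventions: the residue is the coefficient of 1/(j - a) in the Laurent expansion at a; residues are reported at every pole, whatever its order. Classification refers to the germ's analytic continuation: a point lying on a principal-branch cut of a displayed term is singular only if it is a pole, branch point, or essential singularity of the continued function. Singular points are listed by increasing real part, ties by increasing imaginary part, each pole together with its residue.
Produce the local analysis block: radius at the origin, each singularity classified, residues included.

Branch term (-1/3)*log(1 - j/(-11/6)): its argument vanishes at j = -11/6, a logarithmic branch point, modulus 11/6.
The radius of convergence is the smallest modulus among the singular points: 11/6.

Radius of convergence at 0: 11/6.
At -11/6: a logarithmic branch point.


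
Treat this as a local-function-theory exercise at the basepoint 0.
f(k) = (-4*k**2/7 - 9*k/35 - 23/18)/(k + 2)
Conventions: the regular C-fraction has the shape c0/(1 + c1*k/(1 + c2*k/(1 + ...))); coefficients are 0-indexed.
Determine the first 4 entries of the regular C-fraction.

The regular C-fraction coefficients are [-23/36, 481/1610, 657522/387205, -30928100/17570449].

Taylor coefficients (expand at 0): a_0 = -23/36, a_1 = 481/2520, a_2 = -1921/5040, a_3 = 1921/10080.
c0 = a_0 = -23/36. Peel one level at a time: if S = 1 + c*k/S' with S'(0) = 1, then c is the k-coefficient of S and S' = c*k/(S - 1).
S_1 = c0/f = 1 + (481/1610)*k + (-328761/648025)*k^2 + ...; c1 = 481/1610.
S_2 = c1*k/(S_1 - 1) = 1 + (657522/387205)*k + (691560/231361)*k^2 + ...; c2 = 657522/387205.
S_3 = c2*k/(S_2 - 1) = 1 + (-30928100/17570449)*k + ...; c3 = -30928100/17570449.


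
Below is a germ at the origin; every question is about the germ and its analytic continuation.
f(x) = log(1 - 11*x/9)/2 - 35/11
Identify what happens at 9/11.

The term (1/2)*log(1 - x/(9/11)) has argument 1 - 9/11/(9/11) = 0 at 9/11: a logarithmic (infinitely-sheeted) branch point; the remaining terms are analytic or single-valued there.

The point is a logarithmic branch point.


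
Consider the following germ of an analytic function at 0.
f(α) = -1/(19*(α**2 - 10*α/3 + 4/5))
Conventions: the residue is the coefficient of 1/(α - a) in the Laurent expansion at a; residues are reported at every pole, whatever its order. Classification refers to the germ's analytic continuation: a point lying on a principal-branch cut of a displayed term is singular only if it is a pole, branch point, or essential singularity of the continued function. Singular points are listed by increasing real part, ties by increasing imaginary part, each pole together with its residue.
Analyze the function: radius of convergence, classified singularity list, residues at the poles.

Radius of convergence at 0: 5/3 - (1/15)*sqrt(445).
At 5/3 - (1/15)*sqrt(445): a pole of order 1; residue (3/3382)*sqrt(445).
At 5/3 + (1/15)*sqrt(445): a pole of order 1; residue -(3/3382)*sqrt(445).

Denominator factor (α**2 - 10*α/3 + 4/5): discriminant 356/45, real irrational roots 5/3 + (1/15)*sqrt(445) and 5/3 - (1/15)*sqrt(445); poles of order 1, moduli 5/3 + (1/15)*sqrt(445) and 5/3 - (1/15)*sqrt(445).
The radius of convergence is the smallest modulus among the singular points: 5/3 - (1/15)*sqrt(445).
The factor α**2 - 10*α/3 + 4/5 splits as (α - a)(α - a') with a = 5/3 - (1/15)*sqrt(445), a' = 5/3 + (1/15)*sqrt(445). At the order-1 pole a set g(α) = (α - a)*f(α) = [-1/19] / (α - a').
Simple pole: residue = g(a) at a = 5/3 - (1/15)*sqrt(445), which is (3/3382)*sqrt(445).
The factor α**2 - 10*α/3 + 4/5 splits as (α - a)(α - a') with a = 5/3 + (1/15)*sqrt(445), a' = 5/3 - (1/15)*sqrt(445). At the order-1 pole a set g(α) = (α - a)*f(α) = [-1/19] / (α - a').
Simple pole: residue = g(a) at a = 5/3 + (1/15)*sqrt(445), which is -(3/3382)*sqrt(445).
List the singular points by increasing real part (a conjugate pair: the negative imaginary part first).


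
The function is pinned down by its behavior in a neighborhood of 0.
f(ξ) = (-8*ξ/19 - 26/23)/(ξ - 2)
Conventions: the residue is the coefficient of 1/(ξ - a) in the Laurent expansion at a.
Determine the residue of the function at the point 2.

At the order-1 pole 2 set g(ξ) = (ξ - (2))*f(ξ) = -8*ξ/19 - 26/23.
Simple pole: residue = g(a) at a = 2, which is -862/437.

The residue is -862/437.


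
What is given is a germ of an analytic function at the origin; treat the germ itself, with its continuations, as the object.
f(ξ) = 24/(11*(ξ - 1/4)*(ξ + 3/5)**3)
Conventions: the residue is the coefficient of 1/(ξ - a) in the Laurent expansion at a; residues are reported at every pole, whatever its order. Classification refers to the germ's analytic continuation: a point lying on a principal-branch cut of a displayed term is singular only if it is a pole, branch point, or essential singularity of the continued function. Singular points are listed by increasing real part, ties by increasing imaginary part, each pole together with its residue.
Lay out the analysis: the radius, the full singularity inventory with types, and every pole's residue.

Denominator factor (ξ + 3/5)^3: pole of order 3 at -3/5, modulus 3/5.
Denominator factor (ξ - 1/4): pole of order 1 at 1/4, modulus 1/4.
The radius of convergence is the smallest modulus among the singular points: 1/4.
At the order-3 pole -3/5 set g(ξ) = (ξ - (-3/5))^3*f(ξ) = 24/(11*(ξ - 1/4)).
Order-3 pole: residue = g''(a)/2; g''(-3/5) = -384000/54043, so the residue is -192000/54043.
At the order-1 pole 1/4 set g(ξ) = (ξ - (1/4))*f(ξ) = 24/(11*(ξ + 3/5)**3).
Simple pole: residue = g(a) at a = 1/4, which is 192000/54043.
List the singular points by increasing real part (a conjugate pair: the negative imaginary part first).

Radius of convergence at 0: 1/4.
At -3/5: a pole of order 3; residue -192000/54043.
At 1/4: a pole of order 1; residue 192000/54043.


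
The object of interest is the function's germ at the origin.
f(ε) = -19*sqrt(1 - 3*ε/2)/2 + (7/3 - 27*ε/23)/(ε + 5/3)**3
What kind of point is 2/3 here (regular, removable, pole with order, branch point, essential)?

The point is an algebraic (square-root) branch point.

The term (-19/2)*sqrt(1 - ε/(2/3)) has argument 1 - 2/3/(2/3) = 0 at 2/3: a square-root (algebraic, two-sheeted) branch point; the remaining terms are analytic or single-valued there.


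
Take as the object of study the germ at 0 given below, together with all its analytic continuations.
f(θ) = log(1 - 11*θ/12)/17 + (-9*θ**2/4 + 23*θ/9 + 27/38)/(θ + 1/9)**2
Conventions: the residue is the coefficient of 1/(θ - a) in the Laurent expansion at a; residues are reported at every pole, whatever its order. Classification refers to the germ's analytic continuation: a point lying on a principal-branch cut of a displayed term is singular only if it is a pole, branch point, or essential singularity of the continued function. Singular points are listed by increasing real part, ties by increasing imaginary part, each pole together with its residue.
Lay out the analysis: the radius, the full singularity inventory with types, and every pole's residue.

Denominator factor (θ + 1/9)^2: pole of order 2 at -1/9, modulus 1/9.
Branch term (1/17)*log(1 - θ/(12/11)): its argument vanishes at θ = 12/11, a logarithmic branch point, modulus 12/11.
The radius of convergence is the smallest modulus among the singular points: 1/9.
The branch term is analytic at -1/9 and contributes nothing to the residue; only the rational part matters.
At the order-2 pole -1/9 set g(θ) = (θ - (-1/9))^2*(rational part) = -9*θ**2/4 + 23*θ/9 + 27/38.
Order-2 pole: residue = g'(a); g'(-1/9) = 55/18, so the residue is 55/18.
List the singular points by increasing real part (a conjugate pair: the negative imaginary part first).

Radius of convergence at 0: 1/9.
At -1/9: a pole of order 2; residue 55/18.
At 12/11: a logarithmic branch point.


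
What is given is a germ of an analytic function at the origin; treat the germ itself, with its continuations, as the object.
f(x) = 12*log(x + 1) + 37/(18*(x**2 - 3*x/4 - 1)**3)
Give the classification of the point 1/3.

The point is a regular point.

Denominator factors: x**2 - 3*x/4 - 1 = -41/36 at x = 1/3 — none vanishes.
Branch term log(1 - x/(-1)): argument at 1/3 is 4/3, nonzero, so 1/3 is not its branch point (a point on a principal cut is still regular for the continued germ).
So the germ continues analytically to 1/3.


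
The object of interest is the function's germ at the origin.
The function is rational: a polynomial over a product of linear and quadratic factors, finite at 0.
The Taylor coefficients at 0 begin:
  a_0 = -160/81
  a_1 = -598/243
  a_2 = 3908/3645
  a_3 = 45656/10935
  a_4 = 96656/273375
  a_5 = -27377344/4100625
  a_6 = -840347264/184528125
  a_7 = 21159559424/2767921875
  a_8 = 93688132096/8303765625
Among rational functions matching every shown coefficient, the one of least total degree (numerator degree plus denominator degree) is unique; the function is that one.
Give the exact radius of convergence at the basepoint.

The radius of convergence is (1/2)*sqrt(3).

No rational of total degree below 7 reproduces all 9 coefficients; solving the [2/5] Pade equations on them gives f(w) = (8*w**2/5 - 13*w/16 + 5/3)/((w - 3/2)*(w**2 - 2*w/5 + 3/4)**2), whose expansion matches every shown term.
Denominator factor (w - 3/2): pole of order 1 at 3/2, modulus 3/2.
Denominator factor (w**2 - 2*w/5 + 3/4)^2: discriminant -71/25, complex-conjugate roots (1/5) + ((1/10)*sqrt(71))*i and (1/5) - ((1/10)*sqrt(71))*i; poles of order 2, moduli (1/2)*sqrt(3) and (1/2)*sqrt(3).
The radius of convergence is the smallest modulus among the singular points: (1/2)*sqrt(3).


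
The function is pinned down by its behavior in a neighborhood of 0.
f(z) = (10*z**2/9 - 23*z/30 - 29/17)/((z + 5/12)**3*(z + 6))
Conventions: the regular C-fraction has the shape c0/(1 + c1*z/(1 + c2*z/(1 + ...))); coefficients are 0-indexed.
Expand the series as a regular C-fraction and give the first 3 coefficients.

Taylor coefficients (expand at 0): a_0 = -8352/2125, a_1 = 16992/625, a_2 = -265808/2125.
c0 = a_0 = -8352/2125. Peel one level at a time: if S = 1 + c*z/S' with S'(0) = 1, then c is the z-coefficient of S and S' = c*z/(S - 1).
S_1 = c0/f = 1 + (1003/145)*z + (6063737/378450)*z^2 + ...; c1 = 1003/145.
S_2 = c1*z/(S_1 - 1) = 1 + (-6063737/2617830)*z + ...; c2 = -6063737/2617830.

The regular C-fraction coefficients are [-8352/2125, 1003/145, -6063737/2617830].


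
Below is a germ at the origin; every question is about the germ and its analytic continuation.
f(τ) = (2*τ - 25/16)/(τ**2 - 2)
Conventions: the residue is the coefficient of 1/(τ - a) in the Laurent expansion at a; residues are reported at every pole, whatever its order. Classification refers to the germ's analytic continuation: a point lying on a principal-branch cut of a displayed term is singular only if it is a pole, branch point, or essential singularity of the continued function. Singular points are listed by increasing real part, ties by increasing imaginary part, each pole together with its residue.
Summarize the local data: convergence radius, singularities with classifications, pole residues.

Radius of convergence at 0: sqrt(2).
At -sqrt(2): a pole of order 1; residue 1 + (25/64)*sqrt(2).
At sqrt(2): a pole of order 1; residue 1 - (25/64)*sqrt(2).

Denominator factor (τ**2 - 2): discriminant 8, real irrational roots sqrt(2) and -sqrt(2); poles of order 1, moduli sqrt(2) and sqrt(2).
The radius of convergence is the smallest modulus among the singular points: sqrt(2).
The factor τ**2 - 2 splits as (τ - a)(τ - a') with a = -sqrt(2), a' = sqrt(2). At the order-1 pole a set g(τ) = (τ - a)*f(τ) = [2*τ - 25/16] / (τ - a').
Simple pole: residue = g(a) at a = -sqrt(2), which is 1 + (25/64)*sqrt(2).
The factor τ**2 - 2 splits as (τ - a)(τ - a') with a = sqrt(2), a' = -sqrt(2). At the order-1 pole a set g(τ) = (τ - a)*f(τ) = [2*τ - 25/16] / (τ - a').
Simple pole: residue = g(a) at a = sqrt(2), which is 1 - (25/64)*sqrt(2).
List the singular points by increasing real part (a conjugate pair: the negative imaginary part first).


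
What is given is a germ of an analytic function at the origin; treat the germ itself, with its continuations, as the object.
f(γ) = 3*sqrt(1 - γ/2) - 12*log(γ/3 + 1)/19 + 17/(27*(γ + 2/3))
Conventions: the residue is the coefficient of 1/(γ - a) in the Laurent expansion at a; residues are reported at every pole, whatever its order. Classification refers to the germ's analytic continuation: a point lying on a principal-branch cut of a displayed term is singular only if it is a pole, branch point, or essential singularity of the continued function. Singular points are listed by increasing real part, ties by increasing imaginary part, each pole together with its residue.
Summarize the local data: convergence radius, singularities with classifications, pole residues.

Denominator factor (γ + 2/3): pole of order 1 at -2/3, modulus 2/3.
Branch term (-12/19)*log(1 - γ/(-3)): its argument vanishes at γ = -3, a logarithmic branch point, modulus 3.
Branch term (3)*sqrt(1 - γ/(2)): its argument vanishes at γ = 2, a square-root branch point, modulus 2.
The radius of convergence is the smallest modulus among the singular points: 2/3.
The branch terms are analytic at -2/3 and contribute nothing to the residue; only the rational part matters.
At the order-1 pole -2/3 set g(γ) = (γ - (-2/3))*(rational part) = 17/27.
Simple pole: residue = g(a) at a = -2/3, which is 17/27.
List the singular points by increasing real part (a conjugate pair: the negative imaginary part first).

Radius of convergence at 0: 2/3.
At -3: a logarithmic branch point.
At -2/3: a pole of order 1; residue 17/27.
At 2: an algebraic (square-root) branch point.


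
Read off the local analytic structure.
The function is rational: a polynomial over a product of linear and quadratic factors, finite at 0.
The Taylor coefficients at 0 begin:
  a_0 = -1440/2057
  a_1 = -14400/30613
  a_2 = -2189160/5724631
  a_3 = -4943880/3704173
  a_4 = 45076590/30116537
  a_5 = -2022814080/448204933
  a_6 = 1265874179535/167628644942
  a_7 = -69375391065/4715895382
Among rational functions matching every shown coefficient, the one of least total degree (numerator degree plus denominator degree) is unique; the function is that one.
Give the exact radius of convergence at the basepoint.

No rational of total degree below 5 reproduces all 8 coefficients; solving the [1/4] Pade equations on them gives f(j) = (-30*j/23 - 10/17)/((j - 11/8)**2*(j + 2/3)**2), whose expansion matches every shown term.
Denominator factor (j + 2/3)^2: pole of order 2 at -2/3, modulus 2/3.
Denominator factor (j - 11/8)^2: pole of order 2 at 11/8, modulus 11/8.
The radius of convergence is the smallest modulus among the singular points: 2/3.

The radius of convergence is 2/3.


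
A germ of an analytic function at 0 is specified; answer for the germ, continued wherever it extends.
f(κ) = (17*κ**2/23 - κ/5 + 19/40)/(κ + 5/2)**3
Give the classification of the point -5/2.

The point is a pole of order 3.

The denominator factor κ + 5/2 vanishes at -5/2 and appears to the power 3; the numerator there equals 5147/920, nonzero, and no other factor vanishes.
Hence a pole whose order is the multiplicity, 3.


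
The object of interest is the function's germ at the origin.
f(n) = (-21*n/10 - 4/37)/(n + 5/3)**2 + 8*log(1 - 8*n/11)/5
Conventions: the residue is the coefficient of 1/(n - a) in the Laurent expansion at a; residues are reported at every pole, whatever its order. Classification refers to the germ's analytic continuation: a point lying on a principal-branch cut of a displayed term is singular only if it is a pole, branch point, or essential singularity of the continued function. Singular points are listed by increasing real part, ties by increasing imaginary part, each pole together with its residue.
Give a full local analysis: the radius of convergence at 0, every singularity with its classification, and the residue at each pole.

Radius of convergence at 0: 11/8.
At -5/3: a pole of order 2; residue -21/10.
At 11/8: a logarithmic branch point.

Denominator factor (n + 5/3)^2: pole of order 2 at -5/3, modulus 5/3.
Branch term (8/5)*log(1 - n/(11/8)): its argument vanishes at n = 11/8, a logarithmic branch point, modulus 11/8.
The radius of convergence is the smallest modulus among the singular points: 11/8.
The branch term is analytic at -5/3 and contributes nothing to the residue; only the rational part matters.
At the order-2 pole -5/3 set g(n) = (n - (-5/3))^2*(rational part) = -21*n/10 - 4/37.
Order-2 pole: residue = g'(a); g'(-5/3) = -21/10, so the residue is -21/10.
List the singular points by increasing real part (a conjugate pair: the negative imaginary part first).


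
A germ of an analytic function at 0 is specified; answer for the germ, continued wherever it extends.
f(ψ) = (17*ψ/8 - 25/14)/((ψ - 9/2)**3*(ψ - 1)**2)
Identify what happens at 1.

The denominator factor ψ - 1 vanishes at 1 and appears to the power 2; the numerator there equals 19/56, nonzero, and no other factor vanishes.
Hence a pole whose order is the multiplicity, 2.

The point is a pole of order 2.


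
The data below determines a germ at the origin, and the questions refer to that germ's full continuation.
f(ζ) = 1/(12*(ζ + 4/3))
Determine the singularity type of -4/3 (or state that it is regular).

The denominator factor ζ + 4/3 vanishes at -4/3 and appears to the power 1; the numerator there equals 1/12, nonzero, and no other factor vanishes.
Hence a pole whose order is the multiplicity, 1.

The point is a pole of order 1.


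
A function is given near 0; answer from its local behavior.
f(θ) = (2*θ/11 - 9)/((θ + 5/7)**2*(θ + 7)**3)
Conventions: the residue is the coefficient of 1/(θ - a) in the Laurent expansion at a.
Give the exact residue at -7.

At the order-3 pole -7 set g(θ) = (θ - (-7))^3*f(θ) = (2*θ/11 - 9)/(θ + 5/7)**2.
Order-3 pole: residue = g''(a)/2; g''(-7) = -753571/20614528, so the residue is -753571/41229056.

The residue is -753571/41229056.


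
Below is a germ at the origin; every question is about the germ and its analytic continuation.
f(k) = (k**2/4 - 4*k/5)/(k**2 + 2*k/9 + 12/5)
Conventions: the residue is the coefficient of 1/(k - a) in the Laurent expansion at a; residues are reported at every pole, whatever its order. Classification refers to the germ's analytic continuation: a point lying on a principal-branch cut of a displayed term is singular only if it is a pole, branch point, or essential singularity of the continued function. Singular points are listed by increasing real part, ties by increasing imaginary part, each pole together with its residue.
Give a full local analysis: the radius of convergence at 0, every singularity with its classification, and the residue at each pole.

Radius of convergence at 0: (2/5)*sqrt(15).
At (-1/9) - ((1/45)*sqrt(4835))*i: a pole of order 1; residue (-77/180) - ((409/174060)*sqrt(4835))*i.
At (-1/9) + ((1/45)*sqrt(4835))*i: a pole of order 1; residue (-77/180) + ((409/174060)*sqrt(4835))*i.

Denominator factor (k**2 + 2*k/9 + 12/5): discriminant -3868/405, complex-conjugate roots (-1/9) + ((1/45)*sqrt(4835))*i and (-1/9) - ((1/45)*sqrt(4835))*i; poles of order 1, moduli (2/5)*sqrt(15) and (2/5)*sqrt(15).
The radius of convergence is the smallest modulus among the singular points: (2/5)*sqrt(15).
The factor k**2 + 2*k/9 + 12/5 splits as (k - a)(k - a') with a = (-1/9) - ((1/45)*sqrt(4835))*i, a' = (-1/9) + ((1/45)*sqrt(4835))*i. At the order-1 pole a set g(k) = (k - a)*f(k) = [k**2/4 - 4*k/5] / (k - a').
Simple pole: residue = g(a) at a = (-1/9) - ((1/45)*sqrt(4835))*i, which is (-77/180) - ((409/174060)*sqrt(4835))*i.
The factor k**2 + 2*k/9 + 12/5 splits as (k - a)(k - a') with a = (-1/9) + ((1/45)*sqrt(4835))*i, a' = (-1/9) - ((1/45)*sqrt(4835))*i. At the order-1 pole a set g(k) = (k - a)*f(k) = [k**2/4 - 4*k/5] / (k - a').
Simple pole: residue = g(a) at a = (-1/9) + ((1/45)*sqrt(4835))*i, which is (-77/180) + ((409/174060)*sqrt(4835))*i.
List the singular points by increasing real part (a conjugate pair: the negative imaginary part first).


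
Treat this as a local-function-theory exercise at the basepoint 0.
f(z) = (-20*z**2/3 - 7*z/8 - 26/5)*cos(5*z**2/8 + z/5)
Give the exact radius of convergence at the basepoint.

The radius of convergence is infinite.

The factor cos(5*z**2/8 + z/5) is entire and contributes no finite singular point.
The polynomial part has no poles.
No finite singular points: the Taylor series at 0 converges everywhere.


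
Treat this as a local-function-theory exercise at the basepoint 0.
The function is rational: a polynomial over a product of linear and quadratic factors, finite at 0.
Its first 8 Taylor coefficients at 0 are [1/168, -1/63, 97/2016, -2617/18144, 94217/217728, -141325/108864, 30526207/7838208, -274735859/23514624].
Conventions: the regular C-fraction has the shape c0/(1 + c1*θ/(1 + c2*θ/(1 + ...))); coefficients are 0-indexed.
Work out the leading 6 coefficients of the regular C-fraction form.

The regular C-fraction coefficients are [1/168, 8/3, 35/96, -937/3360, 864/32795, -105/937].

Taylor coefficients (read off): a_0 = 1/168, a_1 = -1/63, a_2 = 97/2016, a_3 = -2617/18144, a_4 = 94217/217728, a_5 = -141325/108864.
c0 = a_0 = 1/168. Peel one level at a time: if S = 1 + c*θ/S' with S'(0) = 1, then c is the θ-coefficient of S and S' = c*θ/(S - 1).
S_1 = c0/f = 1 + (8/3)*θ + (-35/36)*θ^2 + ...; c1 = 8/3.
S_2 = c1*θ/(S_1 - 1) = 1 + (35/96)*θ + (937/9216)*θ^2 + ...; c2 = 35/96.
S_3 = c2*θ/(S_2 - 1) = 1 + (-937/3360)*θ + (9/1225)*θ^2 + ...; c3 = -937/3360.
S_4 = c3*θ/(S_3 - 1) = 1 + (864/32795)*θ + (2592/877969)*θ^2 + ...; c4 = 864/32795.
S_5 = c4*θ/(S_4 - 1) = 1 + (-105/937)*θ + ...; c5 = -105/937.


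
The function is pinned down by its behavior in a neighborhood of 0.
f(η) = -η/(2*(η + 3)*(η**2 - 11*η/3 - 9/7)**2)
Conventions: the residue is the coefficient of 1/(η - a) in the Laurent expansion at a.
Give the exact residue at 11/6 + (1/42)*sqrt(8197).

The factor η**2 - 11*η/3 - 9/7 splits as (η - a)(η - a') with a = 11/6 + (1/42)*sqrt(8197), a' = 11/6 - (1/42)*sqrt(8197). At the order-2 pole a set g(η) = (η - a)^2*f(η) = [-η/(2*(η + 3))] / (η - a')^2.
Order-2 pole: residue = g'(a); g'(11/6 + (1/42)*sqrt(8197)) = -147/68644 + (7913535/94127467204)*sqrt(8197), so the residue is -147/68644 + (7913535/94127467204)*sqrt(8197).

The residue is -147/68644 + (7913535/94127467204)*sqrt(8197).


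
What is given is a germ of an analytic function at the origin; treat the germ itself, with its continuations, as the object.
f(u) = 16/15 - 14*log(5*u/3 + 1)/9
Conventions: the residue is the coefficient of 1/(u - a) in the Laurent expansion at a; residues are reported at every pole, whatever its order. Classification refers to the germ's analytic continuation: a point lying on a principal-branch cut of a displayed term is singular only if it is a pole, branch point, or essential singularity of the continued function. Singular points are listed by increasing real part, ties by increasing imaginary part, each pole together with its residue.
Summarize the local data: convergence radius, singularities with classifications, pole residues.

Branch term (-14/9)*log(1 - u/(-3/5)): its argument vanishes at u = -3/5, a logarithmic branch point, modulus 3/5.
The radius of convergence is the smallest modulus among the singular points: 3/5.

Radius of convergence at 0: 3/5.
At -3/5: a logarithmic branch point.


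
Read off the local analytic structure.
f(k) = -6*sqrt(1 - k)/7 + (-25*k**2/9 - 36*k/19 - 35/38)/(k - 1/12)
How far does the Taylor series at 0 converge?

The radius of convergence is 1/12.

Denominator factor (k - 1/12): pole of order 1 at 1/12, modulus 1/12.
Branch term (-6/7)*sqrt(1 - k/(1)): its argument vanishes at k = 1, a square-root branch point, modulus 1.
The radius of convergence is the smallest modulus among the singular points: 1/12.


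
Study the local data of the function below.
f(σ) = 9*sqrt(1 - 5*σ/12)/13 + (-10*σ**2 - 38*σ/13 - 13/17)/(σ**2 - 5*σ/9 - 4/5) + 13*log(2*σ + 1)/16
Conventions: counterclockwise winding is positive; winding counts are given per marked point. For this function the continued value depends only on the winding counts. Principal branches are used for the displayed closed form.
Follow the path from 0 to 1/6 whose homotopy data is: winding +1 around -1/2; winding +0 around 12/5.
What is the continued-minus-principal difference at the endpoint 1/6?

The rational part is single-valued and drops out of the difference; each branch term changes only by its own monodromy.
(9/13)*sqrt(1 - σ/(12/5)): winding +0 is even, the square root returns to the same sheet, contribution 0.
(13/16)*log(1 - σ/(-1/2)): each positive loop around -1/2 adds 2*pi*i to the log, so winding +1 contributes (13/16)*(1)*2*pi*i = (13/8)*pi*i.
Summing the contributions at σ = 1/6 gives (13/8)*pi*i.

Continued minus principal equals (13/8)*pi*i.


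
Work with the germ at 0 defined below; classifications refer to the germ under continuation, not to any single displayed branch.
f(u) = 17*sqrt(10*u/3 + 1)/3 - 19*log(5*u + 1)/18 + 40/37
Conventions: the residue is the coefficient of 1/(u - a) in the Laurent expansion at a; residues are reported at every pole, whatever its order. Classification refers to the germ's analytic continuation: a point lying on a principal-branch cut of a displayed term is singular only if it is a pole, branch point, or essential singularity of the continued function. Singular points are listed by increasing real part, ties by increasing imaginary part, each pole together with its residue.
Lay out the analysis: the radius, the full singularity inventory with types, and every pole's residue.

Branch term (-19/18)*log(1 - u/(-1/5)): its argument vanishes at u = -1/5, a logarithmic branch point, modulus 1/5.
Branch term (17/3)*sqrt(1 - u/(-3/10)): its argument vanishes at u = -3/10, a square-root branch point, modulus 3/10.
The radius of convergence is the smallest modulus among the singular points: 1/5.
List the singular points by increasing real part (a conjugate pair: the negative imaginary part first).

Radius of convergence at 0: 1/5.
At -3/10: an algebraic (square-root) branch point.
At -1/5: a logarithmic branch point.


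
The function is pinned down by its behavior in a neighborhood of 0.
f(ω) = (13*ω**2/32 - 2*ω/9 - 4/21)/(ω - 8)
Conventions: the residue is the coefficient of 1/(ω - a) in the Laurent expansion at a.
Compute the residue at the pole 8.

At the order-1 pole 8 set g(ω) = (ω - (8))*f(ω) = 13*ω**2/32 - 2*ω/9 - 4/21.
Simple pole: residue = g(a) at a = 8, which is 1514/63.

The residue is 1514/63.


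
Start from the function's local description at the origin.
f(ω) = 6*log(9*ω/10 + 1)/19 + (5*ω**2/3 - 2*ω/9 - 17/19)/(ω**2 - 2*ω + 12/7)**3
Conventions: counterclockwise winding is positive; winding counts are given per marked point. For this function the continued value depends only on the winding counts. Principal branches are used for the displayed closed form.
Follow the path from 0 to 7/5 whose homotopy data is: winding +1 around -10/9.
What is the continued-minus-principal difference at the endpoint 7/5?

The rational part is single-valued and drops out of the difference; each branch term changes only by its own monodromy.
(6/19)*log(1 - ω/(-10/9)): each positive loop around -10/9 adds 2*pi*i to the log, so winding +1 contributes (6/19)*(1)*2*pi*i = (12/19)*pi*i.
Summing the contributions at ω = 7/5 gives (12/19)*pi*i.

Continued minus principal equals (12/19)*pi*i.


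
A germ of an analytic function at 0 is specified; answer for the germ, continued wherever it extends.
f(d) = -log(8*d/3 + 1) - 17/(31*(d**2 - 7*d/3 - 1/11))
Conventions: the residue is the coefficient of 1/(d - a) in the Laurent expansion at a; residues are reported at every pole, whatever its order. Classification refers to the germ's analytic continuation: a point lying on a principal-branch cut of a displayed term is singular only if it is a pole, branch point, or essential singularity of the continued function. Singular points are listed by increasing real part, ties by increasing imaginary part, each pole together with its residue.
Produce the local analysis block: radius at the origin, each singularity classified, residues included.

Radius of convergence at 0: -7/6 + (5/66)*sqrt(253).
At -3/8: a logarithmic branch point.
At 7/6 - (5/66)*sqrt(253): a pole of order 1; residue (51/3565)*sqrt(253).
At 7/6 + (5/66)*sqrt(253): a pole of order 1; residue -(51/3565)*sqrt(253).

Denominator factor (d**2 - 7*d/3 - 1/11): discriminant 575/99, real irrational roots 7/6 + (5/66)*sqrt(253) and 7/6 - (5/66)*sqrt(253); poles of order 1, moduli 7/6 + (5/66)*sqrt(253) and -7/6 + (5/66)*sqrt(253).
Branch term (-1)*log(1 - d/(-3/8)): its argument vanishes at d = -3/8, a logarithmic branch point, modulus 3/8.
The radius of convergence is the smallest modulus among the singular points: -7/6 + (5/66)*sqrt(253).
The branch term is analytic at 7/6 - (5/66)*sqrt(253) and contributes nothing to the residue; only the rational part matters.
The factor d**2 - 7*d/3 - 1/11 splits as (d - a)(d - a') with a = 7/6 - (5/66)*sqrt(253), a' = 7/6 + (5/66)*sqrt(253). At the order-1 pole a set g(d) = (d - a)*(rational part) = [-17/31] / (d - a').
Simple pole: residue = g(a) at a = 7/6 - (5/66)*sqrt(253), which is (51/3565)*sqrt(253).
The branch term is analytic at 7/6 + (5/66)*sqrt(253) and contributes nothing to the residue; only the rational part matters.
The factor d**2 - 7*d/3 - 1/11 splits as (d - a)(d - a') with a = 7/6 + (5/66)*sqrt(253), a' = 7/6 - (5/66)*sqrt(253). At the order-1 pole a set g(d) = (d - a)*(rational part) = [-17/31] / (d - a').
Simple pole: residue = g(a) at a = 7/6 + (5/66)*sqrt(253), which is -(51/3565)*sqrt(253).
List the singular points by increasing real part (a conjugate pair: the negative imaginary part first).


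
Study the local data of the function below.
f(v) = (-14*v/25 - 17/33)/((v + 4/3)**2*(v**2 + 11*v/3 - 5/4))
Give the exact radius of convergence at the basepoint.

Denominator factor (v**2 + 11*v/3 - 5/4): discriminant 166/9, real irrational roots -11/6 + (1/6)*sqrt(166) and -11/6 - (1/6)*sqrt(166); poles of order 1, moduli -11/6 + (1/6)*sqrt(166) and 11/6 + (1/6)*sqrt(166).
Denominator factor (v + 4/3)^2: pole of order 2 at -4/3, modulus 4/3.
The radius of convergence is the smallest modulus among the singular points: -11/6 + (1/6)*sqrt(166).

The radius of convergence is -11/6 + (1/6)*sqrt(166).
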